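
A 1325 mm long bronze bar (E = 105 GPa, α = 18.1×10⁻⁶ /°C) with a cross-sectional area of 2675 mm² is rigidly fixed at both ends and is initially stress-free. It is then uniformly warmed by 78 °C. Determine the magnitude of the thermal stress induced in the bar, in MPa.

σ ≈ 148 MPa (compressive)

With length fixed, the mechanical strain must cancel the thermal strain αΔT = 18.1×10⁻⁶ × 78 = 1411.8×10⁻⁶.
The stress required to suppress this strain is σ = Eε = 105×10³ × 1411.8×10⁻⁶ = 148.2 MPa, compressive since the bar is trying to expand.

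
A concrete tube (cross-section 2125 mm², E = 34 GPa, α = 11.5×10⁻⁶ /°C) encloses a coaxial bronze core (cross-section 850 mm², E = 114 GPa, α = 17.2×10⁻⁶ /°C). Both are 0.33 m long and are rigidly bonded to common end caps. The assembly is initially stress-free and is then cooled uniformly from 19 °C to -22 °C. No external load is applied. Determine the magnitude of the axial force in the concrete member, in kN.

Equilibrium of a rigid end plate with no external load gives equal and opposite internal forces ±P in the two members. Since α_{bronze} > α_{concrete}, cooling drives the bronze into tension and the concrete into compression.
Compatibility of the two members (thermal + elastic change equal): (α₁ − α₂)ΔT = P·[1/(A₁E₁) + 1/(A₂E₂)].
|α₁ − α₂|·ΔT = 5.7×10⁻⁶ × 41 = 0.0002337.
1/(A₁E₁) + 1/(A₂E₂) = 1/(2125×34×10³) + 1/(850×114×10³) = 2.416×10⁻⁸ N⁻¹.
P = 0.0002337 / 2.416×10⁻⁸ = 9673 N = 9.673 kN.

P ≈ 9.67 kN (compressive in the concrete)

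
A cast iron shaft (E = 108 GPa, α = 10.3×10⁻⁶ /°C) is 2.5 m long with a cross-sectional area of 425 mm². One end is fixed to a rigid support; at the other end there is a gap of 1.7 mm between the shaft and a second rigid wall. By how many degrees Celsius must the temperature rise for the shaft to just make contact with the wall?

ΔT ≈ 66 °C

Contact occurs when the free expansion equals the gap: αΔT L = 1.7 mm.
So ΔT = g/(αL) = 1.7/(10.3×10⁻⁶ × 2500) = 66.02 °C.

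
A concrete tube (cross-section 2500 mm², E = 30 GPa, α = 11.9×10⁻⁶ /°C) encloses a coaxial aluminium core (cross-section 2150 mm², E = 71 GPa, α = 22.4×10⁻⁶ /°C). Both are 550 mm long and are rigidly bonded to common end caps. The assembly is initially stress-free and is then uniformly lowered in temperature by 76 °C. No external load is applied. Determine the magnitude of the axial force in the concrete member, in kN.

Equilibrium of a rigid end plate with no external load gives equal and opposite internal forces ±P in the two members. Since α_{aluminium} > α_{concrete}, cooling drives the aluminium into tension and the concrete into compression.
Setting the final lengths equal and cancelling L: (α₁ − α₂)ΔT = P/(A₁E₁) + P/(A₂E₂).
|α₁ − α₂|·ΔT = 10.5×10⁻⁶ × 76 = 0.000798.
1/(A₁E₁) + 1/(A₂E₂) = 1/(2500×30×10³) + 1/(2150×71×10³) = 1.988×10⁻⁸ N⁻¹.
So P = 0.000798 / 1.988×10⁻⁸ = 40.13 kN.

P ≈ 40.1 kN (compressive in the concrete)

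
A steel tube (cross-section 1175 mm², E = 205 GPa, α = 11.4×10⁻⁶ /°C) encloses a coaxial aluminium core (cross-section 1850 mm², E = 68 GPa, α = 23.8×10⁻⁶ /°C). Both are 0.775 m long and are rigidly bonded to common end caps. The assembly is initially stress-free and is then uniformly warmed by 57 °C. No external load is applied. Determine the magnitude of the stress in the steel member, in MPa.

σ ≈ 49.7 MPa (tensile)

Equilibrium of a rigid end plate with no external load gives equal and opposite internal forces ±P in the two members. Since α_{aluminium} > α_{steel}, heating drives the aluminium into compression and the steel into tension.
Setting the final lengths equal and cancelling L: (α₁ − α₂)ΔT = P/(A₁E₁) + P/(A₂E₂).
|α₁ − α₂|·ΔT = 12.4×10⁻⁶ × 57 = 0.0007068.
1/(A₁E₁) + 1/(A₂E₂) = 1/(1175×205×10³) + 1/(1850×68×10³) = 1.21×10⁻⁸ N⁻¹.
P = 0.0007068 / 1.21×10⁻⁸ = 58410 N = 58.41 kN.
σ_{steel} = P/A₁ = 58410/1175 = 49.71 MPa, tensile.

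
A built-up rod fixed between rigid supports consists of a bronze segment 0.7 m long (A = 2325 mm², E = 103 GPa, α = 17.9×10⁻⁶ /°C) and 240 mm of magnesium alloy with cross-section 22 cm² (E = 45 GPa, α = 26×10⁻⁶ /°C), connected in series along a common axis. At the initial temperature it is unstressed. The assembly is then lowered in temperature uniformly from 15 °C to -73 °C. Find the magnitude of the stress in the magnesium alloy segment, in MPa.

σ ≈ 140 MPa (tensile)

If the supports were absent, the total length change would be Σ αᵢΔT Lᵢ = 17.9×10⁻⁶×88×700 + 26×10⁻⁶×88×240 = 1.652 mm.
The walls prevent any net length change, so an axial force P (same in every segment) develops. Compatibility: P · Σ Lᵢ/(AᵢEᵢ) = δ_free.
Σ Lᵢ/(AᵢEᵢ) = 700/(2325×103×10³) + 240/(2200×45×10³) = 5.347×10⁻⁶ mm/N.
P = 1.652 / 5.347×10⁻⁶ = 308900 N = 308.9 kN, tensile.
σ_{magnesium alloy} = P / A = 308900 / 2200 = 140.4 MPa.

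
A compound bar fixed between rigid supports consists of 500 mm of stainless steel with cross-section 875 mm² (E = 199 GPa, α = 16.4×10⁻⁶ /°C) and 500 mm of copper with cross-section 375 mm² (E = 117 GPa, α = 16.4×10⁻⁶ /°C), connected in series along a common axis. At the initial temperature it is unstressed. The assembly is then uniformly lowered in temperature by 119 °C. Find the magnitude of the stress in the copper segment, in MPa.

Free thermal contraction of the whole bar: Σ αᵢΔT Lᵢ = 16.4×10⁻⁶×119×500 + 16.4×10⁻⁶×119×500 = 1.952 mm.
Since the ends are fixed, an axial force P builds up, equal in every segment, with P · Σ Lᵢ/(AᵢEᵢ) = δ_free.
Σ Lᵢ/(AᵢEᵢ) = 500/(875×199×10³) + 500/(375×117×10³) = 1.427×10⁻⁵ mm/N.
So P = 1.952 / 1.427×10⁻⁵ = 136.8 kN, tensile.
σ_{copper} = P / A = 136800 / 375 = 364.8 MPa.

σ ≈ 365 MPa (tensile)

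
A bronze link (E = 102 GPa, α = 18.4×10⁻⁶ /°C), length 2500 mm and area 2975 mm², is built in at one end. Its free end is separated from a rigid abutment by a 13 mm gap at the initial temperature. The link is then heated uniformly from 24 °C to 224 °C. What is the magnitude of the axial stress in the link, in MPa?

Free thermal elongation = αΔT L = 18.4×10⁻⁶ × 200 × 2500 = 9.2 mm.
This is smaller than the 13 mm clearance, so the link expands freely without reaching the stop — the stress is zero.

σ ≈ 0 MPa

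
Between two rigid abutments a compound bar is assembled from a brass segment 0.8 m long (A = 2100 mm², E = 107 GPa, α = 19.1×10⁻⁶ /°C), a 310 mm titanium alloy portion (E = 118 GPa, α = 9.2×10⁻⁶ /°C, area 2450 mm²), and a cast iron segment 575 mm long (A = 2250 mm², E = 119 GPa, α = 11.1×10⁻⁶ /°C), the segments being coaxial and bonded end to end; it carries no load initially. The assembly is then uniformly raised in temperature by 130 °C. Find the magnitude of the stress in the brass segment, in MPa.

σ ≈ 224 MPa (compressive)

Free thermal expansion of the whole bar: Σ αᵢΔT Lᵢ = 19.1×10⁻⁶×130×800 + 9.2×10⁻⁶×130×310 + 11.1×10⁻⁶×130×575 = 3.187 mm.
The walls prevent any net length change, so an axial force P (same in every segment) develops. Compatibility: P · Σ Lᵢ/(AᵢEᵢ) = δ_free.
The series flexibility is Σ Lᵢ/(AᵢEᵢ) = 800/(2100×107×10³) + 310/(2450×118×10³) + 575/(2250×119×10³) = 6.78×10⁻⁶ mm/N.
P = 3.187 / 6.78×10⁻⁶ = 470000 N = 470 kN, compressive.
σ_{brass} = P / A = 470000 / 2100 = 223.8 MPa.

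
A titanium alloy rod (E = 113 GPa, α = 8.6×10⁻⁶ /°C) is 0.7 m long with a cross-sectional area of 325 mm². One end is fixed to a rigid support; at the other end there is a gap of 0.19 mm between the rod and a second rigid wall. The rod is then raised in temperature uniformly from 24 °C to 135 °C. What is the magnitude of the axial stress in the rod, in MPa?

Free thermal elongation = αΔT L = 8.6×10⁻⁶ × 111 × 700 = 0.6682 mm.
The gap closes (δ_free > 0.19 mm) and the wall then resists a further 0.6682 − 0.19 = 0.4782 mm of expansion.
So σ = E(δ_free − g)/L = 113×10³ × 0.4782/700 = 77.2 MPa.

σ ≈ 77.2 MPa (compressive)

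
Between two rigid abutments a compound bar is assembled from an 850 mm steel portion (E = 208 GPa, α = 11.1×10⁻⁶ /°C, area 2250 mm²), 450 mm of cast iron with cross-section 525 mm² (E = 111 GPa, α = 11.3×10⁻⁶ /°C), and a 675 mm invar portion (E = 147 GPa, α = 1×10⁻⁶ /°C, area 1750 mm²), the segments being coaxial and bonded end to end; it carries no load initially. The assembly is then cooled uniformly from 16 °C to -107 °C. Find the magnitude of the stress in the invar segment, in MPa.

σ ≈ 87.8 MPa (tensile)

Free thermal contraction of the whole bar: Σ αᵢΔT Lᵢ = 11.1×10⁻⁶×123×850 + 11.3×10⁻⁶×123×450 + 1×10⁻⁶×123×675 = 1.869 mm.
The rigid supports impose zero overall length change; the single axial force P common to all segments must satisfy P Σ Lᵢ/(AᵢEᵢ) = δ_free.
The series flexibility is Σ Lᵢ/(AᵢEᵢ) = 850/(2250×208×10³) + 450/(525×111×10³) + 675/(1750×147×10³) = 1.216×10⁻⁵ mm/N.
So P = 1.869 / 1.216×10⁻⁵ = 153.7 kN, tensile.
σ_{invar} = P / A = 153700 / 1750 = 87.81 MPa.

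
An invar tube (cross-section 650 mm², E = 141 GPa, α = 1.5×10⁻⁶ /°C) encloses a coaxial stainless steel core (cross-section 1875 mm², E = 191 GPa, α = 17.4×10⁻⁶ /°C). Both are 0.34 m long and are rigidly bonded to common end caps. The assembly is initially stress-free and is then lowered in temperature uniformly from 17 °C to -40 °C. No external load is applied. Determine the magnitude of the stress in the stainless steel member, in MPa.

Equilibrium of a rigid end plate with no external load gives equal and opposite internal forces ±P in the two members. Since α_{stainless steel} > α_{invar}, cooling drives the stainless steel into tension and the invar into compression.
Setting the final lengths equal and cancelling L: (α₁ − α₂)ΔT = P/(A₁E₁) + P/(A₂E₂).
|α₁ − α₂|·ΔT = 15.9×10⁻⁶ × 57 = 0.0009063.
1/(A₁E₁) + 1/(A₂E₂) = 1/(650×141×10³) + 1/(1875×191×10³) = 1.37×10⁻⁸ N⁻¹.
P = 0.0009063 / 1.37×10⁻⁸ = 66140 N = 66.14 kN.
σ_{stainless steel} = P/A₂ = 66140/1875 = 35.27 MPa, tensile.

σ ≈ 35.3 MPa (tensile)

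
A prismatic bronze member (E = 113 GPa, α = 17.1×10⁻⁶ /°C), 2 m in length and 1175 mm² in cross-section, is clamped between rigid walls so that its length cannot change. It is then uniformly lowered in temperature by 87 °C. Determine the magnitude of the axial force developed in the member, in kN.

P ≈ 198 kN (tensile)

Full restraint means ε = 0, so the stress is σ = EαΔT = 113×10³ × 17.1×10⁻⁶ × 87 = 168.1 MPa.
P = AEαΔT = 1175 × 113×10³ × 17.1×10⁻⁶ × 87 = 197.5 kN (tensile).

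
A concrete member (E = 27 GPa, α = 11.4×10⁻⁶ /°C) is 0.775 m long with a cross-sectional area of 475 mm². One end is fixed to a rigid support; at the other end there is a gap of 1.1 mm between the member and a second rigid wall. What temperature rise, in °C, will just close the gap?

The gap closes when αΔT L = 1.1 mm, since the member is still unstressed at that instant.
ΔT = 1.1 / (11.4×10⁻⁶ × 775) = 124.5 °C.

ΔT ≈ 125 °C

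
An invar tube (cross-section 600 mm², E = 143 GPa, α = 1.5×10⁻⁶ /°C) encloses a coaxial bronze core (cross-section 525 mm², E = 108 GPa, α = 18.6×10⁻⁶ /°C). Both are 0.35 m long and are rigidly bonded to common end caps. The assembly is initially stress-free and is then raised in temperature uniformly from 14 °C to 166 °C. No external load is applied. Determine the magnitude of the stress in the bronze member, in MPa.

Equilibrium of a rigid end plate with no external load gives equal and opposite internal forces ±P in the two members. Since α_{bronze} > α_{invar}, heating drives the bronze into compression and the invar into tension.
Setting the final lengths equal and cancelling L: (α₁ − α₂)ΔT = P/(A₁E₁) + P/(A₂E₂).
|α₁ − α₂|·ΔT = 17.1×10⁻⁶ × 152 = 0.002599.
1/(A₁E₁) + 1/(A₂E₂) = 1/(600×143×10³) + 1/(525×108×10³) = 2.929×10⁻⁸ N⁻¹.
So P = 0.002599 / 2.929×10⁻⁸ = 88.74 kN.
σ_{bronze} = P/A₂ = 88740/525 = 169 MPa, compressive.

σ ≈ 169 MPa (compressive)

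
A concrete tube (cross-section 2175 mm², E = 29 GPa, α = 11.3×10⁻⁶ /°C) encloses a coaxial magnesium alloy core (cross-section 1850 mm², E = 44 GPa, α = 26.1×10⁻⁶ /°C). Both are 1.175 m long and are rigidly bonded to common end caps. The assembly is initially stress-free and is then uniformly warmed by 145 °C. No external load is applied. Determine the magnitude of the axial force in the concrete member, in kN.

P ≈ 76.3 kN (tensile in the concrete)

Equilibrium of a rigid end plate with no external load gives equal and opposite internal forces ±P in the two members. Since α_{magnesium alloy} > α_{concrete}, heating drives the magnesium alloy into compression and the concrete into tension.
Equating the net (thermal + elastic) strains gives |α₁ − α₂|·ΔT = P·[1/(A₁E₁) + 1/(A₂E₂)].
|α₁ − α₂|·ΔT = 14.8×10⁻⁶ × 145 = 0.002146.
1/(A₁E₁) + 1/(A₂E₂) = 1/(2175×29×10³) + 1/(1850×44×10³) = 2.814×10⁻⁸ N⁻¹.
P = 0.002146 / 2.814×10⁻⁸ = 76260 N = 76.26 kN.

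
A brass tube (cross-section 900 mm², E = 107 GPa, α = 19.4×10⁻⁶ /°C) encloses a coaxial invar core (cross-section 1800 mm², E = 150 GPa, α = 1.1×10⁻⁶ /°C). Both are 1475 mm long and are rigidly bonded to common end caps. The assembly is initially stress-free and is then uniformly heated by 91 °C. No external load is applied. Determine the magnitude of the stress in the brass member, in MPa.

σ ≈ 131 MPa (compressive)

The brass has the larger α, so on heating it would change length more than the invar if both were free. The rigid plates force a common final length, so the brass is put into compression and the invar into tension, with equal and opposite forces P (no external load).
Setting the final lengths equal and cancelling L: (α₁ − α₂)ΔT = P/(A₁E₁) + P/(A₂E₂).
|α₁ − α₂|·ΔT = 18.3×10⁻⁶ × 91 = 0.001665.
1/(A₁E₁) + 1/(A₂E₂) = 1/(900×107×10³) + 1/(1800×150×10³) = 1.409×10⁻⁸ N⁻¹.
So P = 0.001665 / 1.409×10⁻⁸ = 118.2 kN.
σ_{brass} = P/A₁ = 118200/900 = 131.3 MPa, compressive.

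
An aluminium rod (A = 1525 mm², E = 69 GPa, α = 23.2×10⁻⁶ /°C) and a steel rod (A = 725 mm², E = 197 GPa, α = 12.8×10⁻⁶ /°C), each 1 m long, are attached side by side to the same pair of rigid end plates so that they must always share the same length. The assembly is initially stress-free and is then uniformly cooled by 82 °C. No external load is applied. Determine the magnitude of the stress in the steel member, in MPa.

σ ≈ 71.3 MPa (compressive)

The aluminium has the larger α, so on cooling it would change length more than the steel if both were free. The rigid plates force a common final length, so the aluminium is put into tension and the steel into compression, with equal and opposite forces P (no external load).
Compatibility of the two members (thermal + elastic change equal): (α₁ − α₂)ΔT = P·[1/(A₁E₁) + 1/(A₂E₂)].
|α₁ − α₂|·ΔT = 10.4×10⁻⁶ × 82 = 0.0008528.
1/(A₁E₁) + 1/(A₂E₂) = 1/(1525×69×10³) + 1/(725×197×10³) = 1.651×10⁻⁸ N⁻¹.
P = 0.0008528 / 1.651×10⁻⁸ = 51670 N = 51.67 kN.
σ_{steel} = P/A₂ = 51670/725 = 71.27 MPa, compressive.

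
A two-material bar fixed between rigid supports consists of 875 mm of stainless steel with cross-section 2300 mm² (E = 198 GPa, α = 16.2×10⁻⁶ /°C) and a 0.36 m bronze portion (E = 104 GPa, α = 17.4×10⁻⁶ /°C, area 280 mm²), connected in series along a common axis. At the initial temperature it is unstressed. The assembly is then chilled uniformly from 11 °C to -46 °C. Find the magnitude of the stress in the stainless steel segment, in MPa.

If the supports were absent, the total length change would be Σ αᵢΔT Lᵢ = 16.2×10⁻⁶×57×875 + 17.4×10⁻⁶×57×360 = 1.165 mm.
The walls prevent any net length change, so an axial force P (same in every segment) develops. Compatibility: P · Σ Lᵢ/(AᵢEᵢ) = δ_free.
The series flexibility is Σ Lᵢ/(AᵢEᵢ) = 875/(2300×198×10³) + 360/(280×104×10³) = 1.428×10⁻⁵ mm/N.
Hence P = δ_free / Σ(L/AE) = 1.165/1.428×10⁻⁵ = 81.56 kN (tensile).
σ_{stainless steel} = P / A = 81560 / 2300 = 35.46 MPa.

σ ≈ 35.5 MPa (tensile)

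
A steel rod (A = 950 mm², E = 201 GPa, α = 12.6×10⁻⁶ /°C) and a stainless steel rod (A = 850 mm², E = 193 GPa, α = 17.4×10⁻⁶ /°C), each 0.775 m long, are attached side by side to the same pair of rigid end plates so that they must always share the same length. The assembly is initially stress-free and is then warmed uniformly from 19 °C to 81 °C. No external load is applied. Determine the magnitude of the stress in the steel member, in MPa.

The stainless steel has the larger α, so on heating it would change length more than the steel if both were free. The rigid plates force a common final length, so the stainless steel is put into compression and the steel into tension, with equal and opposite forces P (no external load).
Setting the final lengths equal and cancelling L: (α₁ − α₂)ΔT = P/(A₁E₁) + P/(A₂E₂).
|α₁ − α₂|·ΔT = 4.8×10⁻⁶ × 62 = 0.0002976.
1/(A₁E₁) + 1/(A₂E₂) = 1/(950×201×10³) + 1/(850×193×10³) = 1.133×10⁻⁸ N⁻¹.
So P = 0.0002976 / 1.133×10⁻⁸ = 26.26 kN.
σ_{steel} = P/A₁ = 26260/950 = 27.64 MPa, tensile.

σ ≈ 27.6 MPa (tensile)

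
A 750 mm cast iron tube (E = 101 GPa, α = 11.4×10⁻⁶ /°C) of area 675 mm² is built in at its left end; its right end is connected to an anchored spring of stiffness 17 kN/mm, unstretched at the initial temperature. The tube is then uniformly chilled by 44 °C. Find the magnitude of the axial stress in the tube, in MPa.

σ ≈ 7.98 MPa (tensile)

The unrestrained thermal change is αΔT L = 11.4×10⁻⁶ × 44 × 750 = 0.3762 mm.
With a force P in the spring, the elastic change of the tube is PL/(AE) and that of the spring is P/k; compatibility requires their sum to equal δ_free.
P [ L/(AE) + 1/k ] = δ_free → P [ 750/(675×101×10³) + 1/(17×10³) ] = 0.3762.
P = 0.3762 / 6.982×10⁻⁵ = 5388 N.
σ = P/A = 5388/675 = 7.982 MPa.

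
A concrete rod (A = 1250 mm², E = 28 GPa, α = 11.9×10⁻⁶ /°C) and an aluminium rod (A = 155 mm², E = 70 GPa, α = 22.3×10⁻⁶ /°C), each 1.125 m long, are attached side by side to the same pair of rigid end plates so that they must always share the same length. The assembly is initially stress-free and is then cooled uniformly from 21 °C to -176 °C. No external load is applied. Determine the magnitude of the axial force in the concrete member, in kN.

P ≈ 17 kN (compressive in the concrete)

Equilibrium of a rigid end plate with no external load gives equal and opposite internal forces ±P in the two members. Since α_{aluminium} > α_{concrete}, cooling drives the aluminium into tension and the concrete into compression.
Compatibility of the two members (thermal + elastic change equal): (α₁ − α₂)ΔT = P·[1/(A₁E₁) + 1/(A₂E₂)].
|α₁ − α₂|·ΔT = 10.4×10⁻⁶ × 197 = 0.002049.
1/(A₁E₁) + 1/(A₂E₂) = 1/(1250×28×10³) + 1/(155×70×10³) = 1.207×10⁻⁷ N⁻¹.
P = 0.002049 / 1.207×10⁻⁷ = 16970 N = 16.97 kN.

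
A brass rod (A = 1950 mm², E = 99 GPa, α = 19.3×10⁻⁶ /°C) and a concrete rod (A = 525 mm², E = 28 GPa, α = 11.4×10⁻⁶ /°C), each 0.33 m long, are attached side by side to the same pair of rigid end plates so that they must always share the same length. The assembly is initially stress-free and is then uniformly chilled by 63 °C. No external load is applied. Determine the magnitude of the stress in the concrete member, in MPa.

Equilibrium of a rigid end plate with no external load gives equal and opposite internal forces ±P in the two members. Since α_{brass} > α_{concrete}, cooling drives the brass into tension and the concrete into compression.
Equating the net (thermal + elastic) strains gives |α₁ − α₂|·ΔT = P·[1/(A₁E₁) + 1/(A₂E₂)].
|α₁ − α₂|·ΔT = 7.9×10⁻⁶ × 63 = 0.0004977.
1/(A₁E₁) + 1/(A₂E₂) = 1/(1950×99×10³) + 1/(525×28×10³) = 7.321×10⁻⁸ N⁻¹.
P = 0.0004977 / 7.321×10⁻⁸ = 6799 N = 6.799 kN.
σ_{concrete} = P/A₂ = 6799/525 = 12.95 MPa, compressive.

σ ≈ 12.9 MPa (compressive)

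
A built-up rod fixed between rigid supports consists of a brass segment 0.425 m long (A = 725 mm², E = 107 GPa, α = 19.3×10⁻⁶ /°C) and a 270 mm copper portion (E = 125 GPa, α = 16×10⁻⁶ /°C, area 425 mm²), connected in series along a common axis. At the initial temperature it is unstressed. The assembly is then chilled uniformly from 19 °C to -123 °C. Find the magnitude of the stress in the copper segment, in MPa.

With the walls removed the bar would change length by δ_free = Σ αᵢΔT Lᵢ = 19.3×10⁻⁶×142×425 + 16×10⁻⁶×142×270 = 1.778 mm.
The rigid supports impose zero overall length change; the single axial force P common to all segments must satisfy P Σ Lᵢ/(AᵢEᵢ) = δ_free.
Σ Lᵢ/(AᵢEᵢ) = 425/(725×107×10³) + 270/(425×125×10³) = 1.056×10⁻⁵ mm/N.
P = 1.778 / 1.056×10⁻⁵ = 168400 N = 168.4 kN, tensile.
σ_{copper} = P / A = 168400 / 425 = 396.2 MPa.

σ ≈ 396 MPa (tensile)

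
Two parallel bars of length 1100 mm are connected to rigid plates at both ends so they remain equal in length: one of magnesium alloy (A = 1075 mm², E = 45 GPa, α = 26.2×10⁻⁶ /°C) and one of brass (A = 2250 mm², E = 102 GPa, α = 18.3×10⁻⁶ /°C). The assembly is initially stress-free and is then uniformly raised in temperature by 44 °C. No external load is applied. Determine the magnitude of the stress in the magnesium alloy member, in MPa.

σ ≈ 12.9 MPa (compressive)

Equilibrium of a rigid end plate with no external load gives equal and opposite internal forces ±P in the two members. Since α_{magnesium alloy} > α_{brass}, heating drives the magnesium alloy into compression and the brass into tension.
Compatibility of the two members (thermal + elastic change equal): (α₁ − α₂)ΔT = P·[1/(A₁E₁) + 1/(A₂E₂)].
|α₁ − α₂|·ΔT = 7.9×10⁻⁶ × 44 = 0.0003476.
1/(A₁E₁) + 1/(A₂E₂) = 1/(1075×45×10³) + 1/(2250×102×10³) = 2.503×10⁻⁸ N⁻¹.
So P = 0.0003476 / 2.503×10⁻⁸ = 13.89 kN.
σ_{magnesium alloy} = P/A₁ = 13890/1075 = 12.92 MPa, compressive.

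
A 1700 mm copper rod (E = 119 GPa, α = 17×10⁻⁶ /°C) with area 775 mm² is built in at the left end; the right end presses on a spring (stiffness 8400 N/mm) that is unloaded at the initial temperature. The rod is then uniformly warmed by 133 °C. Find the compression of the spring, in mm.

The unrestrained thermal change is αΔT L = 17×10⁻⁶ × 133 × 1700 = 3.844 mm.
Let P be the compressive force at the spring. The rod shortens elastically by PL/(AE) and the spring compresses by P/k; together these equal δ_free.
P [ L/(AE) + 1/k ] = δ_free → P [ 1700/(775×119×10³) + 1/(8400) ] = 3.844.
P = 3.844 / 0.0001375 = 27960 N.
Spring compression = P/k = 27960/(8400) = 3.328 mm.

δ ≈ 3.33 mm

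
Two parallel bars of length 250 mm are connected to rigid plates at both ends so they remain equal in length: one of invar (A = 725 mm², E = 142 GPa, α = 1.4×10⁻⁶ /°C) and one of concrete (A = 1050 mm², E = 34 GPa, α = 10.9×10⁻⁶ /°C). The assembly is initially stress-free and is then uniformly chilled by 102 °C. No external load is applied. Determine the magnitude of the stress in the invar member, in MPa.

Equilibrium of a rigid end plate with no external load gives equal and opposite internal forces ±P in the two members. Since α_{concrete} > α_{invar}, cooling drives the concrete into tension and the invar into compression.
Equating the net (thermal + elastic) strains gives |α₁ − α₂|·ΔT = P·[1/(A₁E₁) + 1/(A₂E₂)].
|α₁ − α₂|·ΔT = 9.5×10⁻⁶ × 102 = 0.000969.
1/(A₁E₁) + 1/(A₂E₂) = 1/(725×142×10³) + 1/(1050×34×10³) = 3.772×10⁻⁸ N⁻¹.
P = 0.000969 / 3.772×10⁻⁸ = 25690 N = 25.69 kN.
σ_{invar} = P/A₁ = 25690/725 = 35.43 MPa, compressive.

σ ≈ 35.4 MPa (compressive)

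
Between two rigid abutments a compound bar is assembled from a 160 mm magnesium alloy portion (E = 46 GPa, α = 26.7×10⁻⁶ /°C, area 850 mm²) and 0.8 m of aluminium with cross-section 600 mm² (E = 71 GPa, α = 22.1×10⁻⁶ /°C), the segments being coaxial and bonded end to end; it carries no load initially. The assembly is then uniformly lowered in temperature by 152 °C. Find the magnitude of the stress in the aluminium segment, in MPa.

With the walls removed the bar would change length by δ_free = Σ αᵢΔT Lᵢ = 26.7×10⁻⁶×152×160 + 22.1×10⁻⁶×152×800 = 3.337 mm.
The rigid supports impose zero overall length change; the single axial force P common to all segments must satisfy P Σ Lᵢ/(AᵢEᵢ) = δ_free.
Σ Lᵢ/(AᵢEᵢ) = 160/(850×46×10³) + 800/(600×71×10³) = 2.287×10⁻⁵ mm/N.
Hence P = δ_free / Σ(L/AE) = 3.337/2.287×10⁻⁵ = 145.9 kN (tensile).
σ_{aluminium} = P / A = 145900 / 600 = 243.1 MPa.

σ ≈ 243 MPa (tensile)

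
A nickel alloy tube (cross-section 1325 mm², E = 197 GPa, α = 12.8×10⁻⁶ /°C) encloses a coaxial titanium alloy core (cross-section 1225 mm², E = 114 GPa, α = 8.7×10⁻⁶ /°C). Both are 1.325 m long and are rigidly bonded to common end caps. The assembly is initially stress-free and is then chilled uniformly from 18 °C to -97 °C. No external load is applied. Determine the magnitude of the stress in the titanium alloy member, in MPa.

The nickel alloy has the larger α, so on cooling it would change length more than the titanium alloy if both were free. The rigid plates force a common final length, so the nickel alloy is put into tension and the titanium alloy into compression, with equal and opposite forces P (no external load).
Compatibility of the two members (thermal + elastic change equal): (α₁ − α₂)ΔT = P·[1/(A₁E₁) + 1/(A₂E₂)].
|α₁ − α₂|·ΔT = 4.1×10⁻⁶ × 115 = 0.0004715.
1/(A₁E₁) + 1/(A₂E₂) = 1/(1325×197×10³) + 1/(1225×114×10³) = 1.099×10⁻⁸ N⁻¹.
P = 0.0004715 / 1.099×10⁻⁸ = 42900 N = 42.9 kN.
σ_{titanium alloy} = P/A₂ = 42900/1225 = 35.02 MPa, compressive.

σ ≈ 35 MPa (compressive)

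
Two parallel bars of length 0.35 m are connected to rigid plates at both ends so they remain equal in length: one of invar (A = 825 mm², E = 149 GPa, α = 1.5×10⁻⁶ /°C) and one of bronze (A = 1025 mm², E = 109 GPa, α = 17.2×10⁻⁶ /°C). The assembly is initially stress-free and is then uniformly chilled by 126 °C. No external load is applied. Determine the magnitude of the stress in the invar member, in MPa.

σ ≈ 140 MPa (compressive)

Both members must finish at the same length. With the larger α, the bronze tends to over-contract; the plates restrain it, putting the bronze in tension and the invar in compression. With no external load the two internal forces are equal and opposite, magnitude P.
Equating the net (thermal + elastic) strains gives |α₁ − α₂|·ΔT = P·[1/(A₁E₁) + 1/(A₂E₂)].
|α₁ − α₂|·ΔT = 15.7×10⁻⁶ × 126 = 0.001978.
1/(A₁E₁) + 1/(A₂E₂) = 1/(825×149×10³) + 1/(1025×109×10³) = 1.709×10⁻⁸ N⁻¹.
P = 0.001978 / 1.709×10⁻⁸ = 115800 N = 115.8 kN.
σ_{invar} = P/A₁ = 115800/825 = 140.3 MPa, compressive.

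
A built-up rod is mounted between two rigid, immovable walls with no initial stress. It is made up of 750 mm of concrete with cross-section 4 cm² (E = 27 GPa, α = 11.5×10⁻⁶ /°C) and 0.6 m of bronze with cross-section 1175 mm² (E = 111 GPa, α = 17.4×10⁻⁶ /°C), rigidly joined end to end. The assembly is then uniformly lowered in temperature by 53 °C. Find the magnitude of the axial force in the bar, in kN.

Free thermal contraction of the whole bar: Σ αᵢΔT Lᵢ = 11.5×10⁻⁶×53×750 + 17.4×10⁻⁶×53×600 = 1.01 mm.
The rigid supports impose zero overall length change; the single axial force P common to all segments must satisfy P Σ Lᵢ/(AᵢEᵢ) = δ_free.
The series flexibility is Σ Lᵢ/(AᵢEᵢ) = 750/(400×27×10³) + 600/(1175×111×10³) = 7.404×10⁻⁵ mm/N.
Hence P = δ_free / Σ(L/AE) = 1.01/7.404×10⁻⁵ = 13.65 kN (tensile).

P ≈ 13.6 kN (tensile)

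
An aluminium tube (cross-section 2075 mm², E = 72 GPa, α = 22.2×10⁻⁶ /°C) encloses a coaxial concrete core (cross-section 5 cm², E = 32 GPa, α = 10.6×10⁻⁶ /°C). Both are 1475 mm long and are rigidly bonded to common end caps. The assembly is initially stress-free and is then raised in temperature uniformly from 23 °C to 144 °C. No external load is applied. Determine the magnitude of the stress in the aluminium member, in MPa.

Equilibrium of a rigid end plate with no external load gives equal and opposite internal forces ±P in the two members. Since α_{aluminium} > α_{concrete}, heating drives the aluminium into compression and the concrete into tension.
Equating the net (thermal + elastic) strains gives |α₁ − α₂|·ΔT = P·[1/(A₁E₁) + 1/(A₂E₂)].
|α₁ − α₂|·ΔT = 11.6×10⁻⁶ × 121 = 0.001404.
1/(A₁E₁) + 1/(A₂E₂) = 1/(2075×72×10³) + 1/(500×32×10³) = 6.919×10⁻⁸ N⁻¹.
So P = 0.001404 / 6.919×10⁻⁸ = 20.29 kN.
σ_{aluminium} = P/A₁ = 20290/2075 = 9.776 MPa, compressive.

σ ≈ 9.78 MPa (compressive)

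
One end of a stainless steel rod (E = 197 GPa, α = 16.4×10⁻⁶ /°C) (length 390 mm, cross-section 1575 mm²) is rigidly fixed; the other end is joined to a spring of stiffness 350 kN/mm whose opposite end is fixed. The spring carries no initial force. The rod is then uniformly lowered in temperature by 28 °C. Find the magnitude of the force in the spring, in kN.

Free thermal contraction: δ_free = αΔT L = 16.4×10⁻⁶ × 28 × 390 = 0.1791 mm.
Let P be the tensile force in the spring. The rod extends elastically by PL/(AE) and the spring stretches by P/k; together these equal δ_free.
So P = δ_free / [L/(AE) + 1/k] = 0.1791 / [ 390/(1575×197×10³) + 1/(350×10³) ].
P = 0.1791 / 4.114×10⁻⁶ = 43530 N.

P ≈ 43.5 kN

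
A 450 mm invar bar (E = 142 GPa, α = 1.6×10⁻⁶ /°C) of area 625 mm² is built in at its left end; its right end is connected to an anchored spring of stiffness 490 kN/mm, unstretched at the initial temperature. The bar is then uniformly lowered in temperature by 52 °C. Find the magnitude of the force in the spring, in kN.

P ≈ 5.26 kN

Free thermal contraction: δ_free = αΔT L = 1.6×10⁻⁶ × 52 × 450 = 0.03744 mm.
With a force P in the spring, the elastic change of the bar is PL/(AE) and that of the spring is P/k; compatibility requires their sum to equal δ_free.
P [ L/(AE) + 1/k ] = δ_free → P [ 450/(625×142×10³) + 1/(490×10³) ] = 0.03744.
P = 0.03744 / 7.111×10⁻⁶ = 5265 N.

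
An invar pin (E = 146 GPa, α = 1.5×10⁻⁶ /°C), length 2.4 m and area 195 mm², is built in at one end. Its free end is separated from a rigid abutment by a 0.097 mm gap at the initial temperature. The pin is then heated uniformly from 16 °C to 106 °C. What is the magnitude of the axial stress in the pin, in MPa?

σ ≈ 13.8 MPa (compressive)

Free thermal elongation = αΔT L = 1.5×10⁻⁶ × 90 × 2400 = 0.324 mm.
After closing the 0.097 mm clearance, 0.324 − 0.097 = 0.227 mm of expansion remains to be suppressed by the wall.
Compatibility: PL/(AE) = 0.227 mm, so σ = P/A = E × (0.227/2400) = 13.81 MPa.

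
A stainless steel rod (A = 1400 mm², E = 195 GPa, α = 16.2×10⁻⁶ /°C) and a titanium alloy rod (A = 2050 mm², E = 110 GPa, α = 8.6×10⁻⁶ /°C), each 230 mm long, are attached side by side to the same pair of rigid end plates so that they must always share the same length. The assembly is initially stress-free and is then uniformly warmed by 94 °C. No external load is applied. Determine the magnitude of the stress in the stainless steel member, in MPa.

The stainless steel has the larger α, so on heating it would change length more than the titanium alloy if both were free. The rigid plates force a common final length, so the stainless steel is put into compression and the titanium alloy into tension, with equal and opposite forces P (no external load).
Compatibility of the two members (thermal + elastic change equal): (α₁ − α₂)ΔT = P·[1/(A₁E₁) + 1/(A₂E₂)].
|α₁ − α₂|·ΔT = 7.6×10⁻⁶ × 94 = 0.0007144.
1/(A₁E₁) + 1/(A₂E₂) = 1/(1400×195×10³) + 1/(2050×110×10³) = 8.098×10⁻⁹ N⁻¹.
So P = 0.0007144 / 8.098×10⁻⁹ = 88.22 kN.
σ_{stainless steel} = P/A₁ = 88220/1400 = 63.02 MPa, compressive.

σ ≈ 63 MPa (compressive)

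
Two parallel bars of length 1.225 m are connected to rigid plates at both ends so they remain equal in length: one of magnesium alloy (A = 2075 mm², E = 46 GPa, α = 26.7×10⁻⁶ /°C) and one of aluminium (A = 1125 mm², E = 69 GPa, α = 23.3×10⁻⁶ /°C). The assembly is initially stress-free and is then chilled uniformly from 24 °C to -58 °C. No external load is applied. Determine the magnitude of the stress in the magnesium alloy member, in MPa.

Equilibrium of a rigid end plate with no external load gives equal and opposite internal forces ±P in the two members. Since α_{magnesium alloy} > α_{aluminium}, cooling drives the magnesium alloy into tension and the aluminium into compression.
Setting the final lengths equal and cancelling L: (α₁ − α₂)ΔT = P/(A₁E₁) + P/(A₂E₂).
|α₁ − α₂|·ΔT = 3.4×10⁻⁶ × 82 = 0.0002788.
1/(A₁E₁) + 1/(A₂E₂) = 1/(2075×46×10³) + 1/(1125×69×10³) = 2.336×10⁻⁸ N⁻¹.
So P = 0.0002788 / 2.336×10⁻⁸ = 11.94 kN.
σ_{magnesium alloy} = P/A₁ = 11940/2075 = 5.752 MPa, tensile.

σ ≈ 5.75 MPa (tensile)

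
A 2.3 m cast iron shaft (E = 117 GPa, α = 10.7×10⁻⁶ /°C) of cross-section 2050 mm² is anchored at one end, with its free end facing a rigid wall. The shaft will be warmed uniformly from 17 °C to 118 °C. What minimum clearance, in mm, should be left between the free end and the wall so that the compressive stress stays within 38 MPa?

Free expansion if unrestrained: δ_free = αΔT L = 10.7×10⁻⁶ × 101 × 2300 = 2.486 mm.
A stress of 38 MPa corresponds to the wall pushing the shaft back by σL/E = 38×2300/(117×10³) = 0.747 mm.
The gap must absorb the remainder: g_min = 2.486 − 0.747 = 1.739 mm.

g ≈ 1.74 mm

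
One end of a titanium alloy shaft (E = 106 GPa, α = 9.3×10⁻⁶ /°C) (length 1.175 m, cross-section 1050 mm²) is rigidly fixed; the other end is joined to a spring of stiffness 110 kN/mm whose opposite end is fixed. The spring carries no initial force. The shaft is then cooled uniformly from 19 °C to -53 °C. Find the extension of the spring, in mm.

δ ≈ 0.364 mm

Free thermal contraction: δ_free = αΔT L = 9.3×10⁻⁶ × 72 × 1175 = 0.7868 mm.
Let P be the tensile force in the spring. The shaft extends elastically by PL/(AE) and the spring stretches by P/k; together these equal δ_free.
P [ L/(AE) + 1/k ] = δ_free → P [ 1175/(1050×106×10³) + 1/(110×10³) ] = 0.7868.
P = 0.7868 / 1.965×10⁻⁵ = 40040 N.
Spring extension = P/k = 40040/(110×10³) = 0.364 mm.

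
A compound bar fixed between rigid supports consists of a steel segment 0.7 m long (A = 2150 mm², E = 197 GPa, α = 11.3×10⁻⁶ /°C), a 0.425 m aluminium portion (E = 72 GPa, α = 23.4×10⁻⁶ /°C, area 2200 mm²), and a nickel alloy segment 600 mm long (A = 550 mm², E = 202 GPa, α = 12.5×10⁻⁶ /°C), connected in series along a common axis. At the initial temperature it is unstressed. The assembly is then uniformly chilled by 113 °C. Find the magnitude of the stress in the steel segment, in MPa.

σ ≈ 137 MPa (tensile)

If the supports were absent, the total length change would be Σ αᵢΔT Lᵢ = 11.3×10⁻⁶×113×700 + 23.4×10⁻⁶×113×425 + 12.5×10⁻⁶×113×600 = 2.865 mm.
The rigid supports impose zero overall length change; the single axial force P common to all segments must satisfy P Σ Lᵢ/(AᵢEᵢ) = δ_free.
The series flexibility is Σ Lᵢ/(AᵢEᵢ) = 700/(2150×197×10³) + 425/(2200×72×10³) + 600/(550×202×10³) = 9.736×10⁻⁶ mm/N.
Hence P = δ_free / Σ(L/AE) = 2.865/9.736×10⁻⁶ = 294.3 kN (tensile).
σ_{steel} = P / A = 294300 / 2150 = 136.9 MPa.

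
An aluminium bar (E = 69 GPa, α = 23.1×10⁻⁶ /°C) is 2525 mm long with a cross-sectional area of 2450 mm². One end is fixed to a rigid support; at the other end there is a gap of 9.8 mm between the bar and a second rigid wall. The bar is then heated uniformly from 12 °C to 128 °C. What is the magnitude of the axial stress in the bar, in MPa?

Unrestrained expansion: δ_free = αΔT L = 23.1×10⁻⁶ × 116 × 2525 = 6.766 mm.
This is smaller than the 9.8 mm clearance, so the bar expands freely without reaching the stop — the stress is zero.

σ ≈ 0 MPa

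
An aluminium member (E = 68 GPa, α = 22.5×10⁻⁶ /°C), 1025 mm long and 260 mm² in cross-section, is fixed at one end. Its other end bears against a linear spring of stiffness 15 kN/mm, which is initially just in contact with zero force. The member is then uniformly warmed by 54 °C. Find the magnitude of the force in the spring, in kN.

P ≈ 9.99 kN

The unrestrained thermal change is αΔT L = 22.5×10⁻⁶ × 54 × 1025 = 1.245 mm.
Let P be the compressive force at the spring. The member shortens elastically by PL/(AE) and the spring compresses by P/k; together these equal δ_free.
So P = δ_free / [L/(AE) + 1/k] = 1.245 / [ 1025/(260×68×10³) + 1/(15×10³) ].
P = 1.245 / 0.0001246 = 9992 N.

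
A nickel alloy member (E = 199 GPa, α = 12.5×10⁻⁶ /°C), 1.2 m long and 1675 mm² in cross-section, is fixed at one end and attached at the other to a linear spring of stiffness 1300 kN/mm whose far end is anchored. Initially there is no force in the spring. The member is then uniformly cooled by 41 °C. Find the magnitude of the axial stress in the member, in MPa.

σ ≈ 84 MPa (tensile)

If the spring were absent the member would shorten by αΔT L = 12.5×10⁻⁶ × 41 × 1200 = 0.615 mm.
Let P be the tensile force in the spring. The member extends elastically by PL/(AE) and the spring stretches by P/k; together these equal δ_free.
So P = δ_free / [L/(AE) + 1/k] = 0.615 / [ 1200/(1675×199×10³) + 1/(1300×10³) ].
P = 0.615 / 4.369×10⁻⁶ = 140800 N.
σ = P/A = 140800/1675 = 84.03 MPa.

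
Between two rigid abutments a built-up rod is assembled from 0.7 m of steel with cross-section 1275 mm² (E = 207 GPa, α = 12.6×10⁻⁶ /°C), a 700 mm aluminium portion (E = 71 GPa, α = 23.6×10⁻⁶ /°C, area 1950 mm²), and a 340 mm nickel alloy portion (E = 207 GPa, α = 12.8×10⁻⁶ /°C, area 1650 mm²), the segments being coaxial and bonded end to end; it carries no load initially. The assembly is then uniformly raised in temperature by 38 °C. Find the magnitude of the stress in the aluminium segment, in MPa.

σ ≈ 66.5 MPa (compressive)

If the supports were absent, the total length change would be Σ αᵢΔT Lᵢ = 12.6×10⁻⁶×38×700 + 23.6×10⁻⁶×38×700 + 12.8×10⁻⁶×38×340 = 1.128 mm.
The walls prevent any net length change, so an axial force P (same in every segment) develops. Compatibility: P · Σ Lᵢ/(AᵢEᵢ) = δ_free.
Σ Lᵢ/(AᵢEᵢ) = 700/(1275×207×10³) + 700/(1950×71×10³) + 340/(1650×207×10³) = 8.704×10⁻⁶ mm/N.
P = 1.128 / 8.704×10⁻⁶ = 129600 N = 129.6 kN, compressive.
σ_{aluminium} = P / A = 129600 / 1950 = 66.48 MPa.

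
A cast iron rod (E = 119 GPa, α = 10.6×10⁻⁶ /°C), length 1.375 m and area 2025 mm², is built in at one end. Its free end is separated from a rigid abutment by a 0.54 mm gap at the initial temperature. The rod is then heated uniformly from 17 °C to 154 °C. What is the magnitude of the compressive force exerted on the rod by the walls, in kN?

P ≈ 255 kN

Unrestrained expansion: δ_free = αΔT L = 10.6×10⁻⁶ × 137 × 1375 = 1.997 mm.
This exceeds the 0.54 mm gap, so the wall pushes back. The portion of expansion that must be recovered elastically is δ_free − gap = 1.997 − 0.54 = 1.457 mm.
So σ = E(δ_free − g)/L = 119×10³ × 1.457/1375 = 126.1 MPa.
Force on the wall = σA = 126.1 × 2025 mm² = 255.3 kN.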